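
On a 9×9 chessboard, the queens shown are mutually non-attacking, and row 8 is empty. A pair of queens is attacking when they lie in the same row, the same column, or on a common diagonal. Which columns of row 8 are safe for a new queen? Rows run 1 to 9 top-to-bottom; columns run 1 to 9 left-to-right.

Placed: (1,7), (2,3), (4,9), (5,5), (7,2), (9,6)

columns 4

(1,7) attacks row 8 at column 7.
(2,3) attacks row 8 at column 3 and diagonals 9.
(4,9) attacks row 8 at column 9 and diagonals 5.
(5,5) attacks row 8 at column 5 and diagonals 2, 8.
(7,2) attacks row 8 at column 2 and diagonals 1, 3.
(9,6) attacks row 8 at column 6 and diagonals 5, 7.
Attacked columns: {1, 2, 3, 5, 6, 7, 8, 9}. Safe: {4}.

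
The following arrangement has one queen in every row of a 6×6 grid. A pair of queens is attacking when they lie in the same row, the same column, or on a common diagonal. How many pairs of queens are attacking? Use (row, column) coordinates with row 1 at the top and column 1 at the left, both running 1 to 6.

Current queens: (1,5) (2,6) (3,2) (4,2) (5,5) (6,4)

Same column: (1,5)–(5,5) (column 5); (3,2)–(4,2) (column 2).
Same diagonal: (1,5)–(2,6) (|1−2| = |5−6| = 1); (1,5)–(4,2) (|1−4| = |5−2| = 3); (4,2)–(6,4) (|4−6| = |2−4| = 2); (5,5)–(6,4) (|5−6| = |5−4| = 1).
Total attacking pairs: 6.

6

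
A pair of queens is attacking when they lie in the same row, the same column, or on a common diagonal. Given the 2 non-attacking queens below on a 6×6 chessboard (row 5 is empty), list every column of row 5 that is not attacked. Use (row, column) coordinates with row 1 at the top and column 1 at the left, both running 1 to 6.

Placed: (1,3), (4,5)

columns 1, 2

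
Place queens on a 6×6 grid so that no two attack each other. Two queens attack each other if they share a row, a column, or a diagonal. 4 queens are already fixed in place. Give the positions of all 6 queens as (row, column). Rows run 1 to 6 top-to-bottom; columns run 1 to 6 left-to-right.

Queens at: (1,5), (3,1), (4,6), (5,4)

(1,5) (2,3) (3,1) (4,6) (5,4) (6,2)

Row 2: attacked by (1,5)→{4,5,6}; (3,1)→{1,2}; (4,6)→{4,6}; (5,4)→{1,4}. Safe: 3. Place at column 3.
Row 6: attacked by (1,5)→{5}; (2,3)→{3}; (3,1)→{1,4}; (4,6)→{4,6}; (5,4)→{3,4,5}. Safe: 2. Place at column 2.
Columns [5, 3, 1, 6, 4, 2], r−c [-4, -1, 2, -2, 1, 4], r+c [6, 5, 4, 10, 9, 8] are all distinct, so no two queens attack.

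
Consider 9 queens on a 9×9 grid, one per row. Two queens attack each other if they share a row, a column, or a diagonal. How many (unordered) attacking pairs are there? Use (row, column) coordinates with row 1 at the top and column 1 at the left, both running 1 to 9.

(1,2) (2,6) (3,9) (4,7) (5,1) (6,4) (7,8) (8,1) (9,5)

Same column: (5,1)–(8,1) (column 1).
Same diagonal: (1,2)–(7,8) (|1−7| = |2−8| = 6); (5,1)–(9,5) (|5−9| = |1−5| = 4).
Total attacking pairs: 3.

3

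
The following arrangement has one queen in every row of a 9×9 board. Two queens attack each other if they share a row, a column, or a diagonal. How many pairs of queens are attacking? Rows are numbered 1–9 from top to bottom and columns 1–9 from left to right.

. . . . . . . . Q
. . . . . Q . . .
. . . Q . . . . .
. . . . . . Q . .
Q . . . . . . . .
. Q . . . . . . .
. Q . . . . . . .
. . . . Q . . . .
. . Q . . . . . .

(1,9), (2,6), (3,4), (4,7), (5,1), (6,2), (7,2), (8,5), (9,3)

Same column: (6,2)–(7,2) (column 2).
Same diagonal: (2,6)–(6,2) (|2−6| = |6−2| = 4); (5,1)–(6,2) (|5−6| = |1−2| = 1).
Total attacking pairs: 3.

3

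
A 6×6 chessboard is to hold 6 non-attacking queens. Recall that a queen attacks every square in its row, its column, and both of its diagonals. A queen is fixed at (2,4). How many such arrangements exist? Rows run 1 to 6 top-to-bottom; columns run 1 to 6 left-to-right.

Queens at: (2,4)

1

Branch on row 1: col 1 → 0; col 2 → 1; col 6 → 0.
Sum: 0 + 1 + 0 = 1.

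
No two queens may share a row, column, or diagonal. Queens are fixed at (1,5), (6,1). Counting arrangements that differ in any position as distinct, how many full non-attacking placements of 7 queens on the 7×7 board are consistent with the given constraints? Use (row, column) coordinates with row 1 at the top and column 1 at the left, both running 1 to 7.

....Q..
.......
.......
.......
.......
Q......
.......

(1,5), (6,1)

Branch on row 2: col 2 → 0; col 3 → 0; col 7 → 2.
Sum: 0 + 0 + 2 = 2.

2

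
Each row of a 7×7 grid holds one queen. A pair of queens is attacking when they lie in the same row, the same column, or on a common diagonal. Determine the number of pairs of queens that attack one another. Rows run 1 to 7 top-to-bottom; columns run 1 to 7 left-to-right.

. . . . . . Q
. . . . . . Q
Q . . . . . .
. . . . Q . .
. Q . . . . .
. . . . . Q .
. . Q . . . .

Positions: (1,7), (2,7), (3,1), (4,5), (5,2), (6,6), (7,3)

Same column: (1,7)–(2,7) (column 7).
Same diagonal: (2,7)–(4,5) (|2−4| = |7−5| = 2).
Total attacking pairs: 2.

2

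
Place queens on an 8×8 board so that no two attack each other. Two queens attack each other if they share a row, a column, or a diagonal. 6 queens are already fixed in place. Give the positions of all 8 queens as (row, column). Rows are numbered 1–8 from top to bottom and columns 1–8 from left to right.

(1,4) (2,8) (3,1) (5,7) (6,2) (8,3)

(1,4) (2,8) (3,1) (4,5) (5,7) (6,2) (7,6) (8,3)

Row 4: attacked by (1,4)→{1,4,7}; (2,8)→{6,8}; (3,1)→{1,2}; (5,7)→{6,7,8}; (6,2)→{2,4}; (8,3)→{3,7}. Safe: 5. Place at column 5.
Row 7: attacked by (1,4)→{4}; (2,8)→{3,8}; (3,1)→{1,5}; (4,5)→{2,5,8}; (5,7)→{5,7}; (6,2)→{1,2,3}; (8,3)→{2,3,4}. Safe: 6. Place at column 6.
Columns [4, 8, 1, 5, 7, 2, 6, 3], r−c [-3, -6, 2, -1, -2, 4, 1, 5], r+c [5, 10, 4, 9, 12, 8, 13, 11] are all distinct, so no two queens attack.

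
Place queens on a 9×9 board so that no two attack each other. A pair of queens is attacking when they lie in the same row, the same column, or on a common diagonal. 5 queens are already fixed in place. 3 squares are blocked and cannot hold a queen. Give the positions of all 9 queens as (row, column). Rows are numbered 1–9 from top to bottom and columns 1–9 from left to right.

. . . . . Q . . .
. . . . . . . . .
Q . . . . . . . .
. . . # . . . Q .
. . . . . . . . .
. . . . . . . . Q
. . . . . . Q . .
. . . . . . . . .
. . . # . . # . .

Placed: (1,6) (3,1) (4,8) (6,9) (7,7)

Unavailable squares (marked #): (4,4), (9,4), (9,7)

(1,6) (2,3) (3,1) (4,8) (5,4) (6,9) (7,7) (8,5) (9,2)

Row 2: attacked by (1,6)→{5,6,7}; (3,1)→{1,2}; (4,8)→{6,8}; (6,9)→{5,9}; (7,7)→{2,7}. Safe: 3, 4. Place at column 3.
Row 5: attacked by (1,6)→{2,6}; (2,3)→{3,6}; (3,1)→{1,3}; (4,8)→{7,8,9}; (6,9)→{8,9}; (7,7)→{5,7,9}. Safe: 4. Place at column 4.
Row 8: attacked by (1,6)→{6}; (2,3)→{3,9}; (3,1)→{1,6}; (4,8)→{4,8}; (5,4)→{1,4,7}; (6,9)→{7,9}; (7,7)→{6,7,8}. Safe: 2, 5. Place at column 5.
Row 9: attacked by (1,6)→{6}; (2,3)→{3}; (3,1)→{1,7}; (4,8)→{3,8}; (5,4)→{4,8}; (6,9)→{6,9}; (7,7)→{5,7,9}; (8,5)→{4,5,6}. Blocked: 4,7. Safe: 2. Place at column 2.
Columns [6, 3, 1, 8, 4, 9, 7, 5, 2], r−c [-5, -1, 2, -4, 1, -3, 0, 3, 7], r+c [7, 5, 4, 12, 9, 15, 14, 13, 11] are all distinct, so no two queens attack.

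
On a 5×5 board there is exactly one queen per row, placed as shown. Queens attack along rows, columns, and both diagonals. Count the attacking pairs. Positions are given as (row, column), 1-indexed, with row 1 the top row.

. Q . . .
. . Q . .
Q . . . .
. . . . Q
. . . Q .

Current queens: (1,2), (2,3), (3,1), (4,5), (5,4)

Same diagonal: (1,2)–(2,3) (|1−2| = |2−3| = 1); (1,2)–(4,5) (|1−4| = |2−5| = 3); (2,3)–(4,5) (|2−4| = |3−5| = 2); (4,5)–(5,4) (|4−5| = |5−4| = 1).
Total attacking pairs: 4.

4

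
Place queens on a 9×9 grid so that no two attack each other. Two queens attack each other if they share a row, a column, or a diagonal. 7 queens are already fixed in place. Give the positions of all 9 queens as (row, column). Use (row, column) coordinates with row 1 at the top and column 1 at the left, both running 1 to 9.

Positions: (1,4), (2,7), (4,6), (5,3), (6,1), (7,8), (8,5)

(1,4) (2,7) (3,9) (4,6) (5,3) (6,1) (7,8) (8,5) (9,2)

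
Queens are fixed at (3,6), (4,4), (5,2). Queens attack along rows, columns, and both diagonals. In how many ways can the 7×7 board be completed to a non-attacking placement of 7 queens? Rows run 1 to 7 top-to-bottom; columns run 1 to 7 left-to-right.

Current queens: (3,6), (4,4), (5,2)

Branch on row 1: col 3 → 1; col 5 → 1.
Sum: 1 + 1 = 2.

2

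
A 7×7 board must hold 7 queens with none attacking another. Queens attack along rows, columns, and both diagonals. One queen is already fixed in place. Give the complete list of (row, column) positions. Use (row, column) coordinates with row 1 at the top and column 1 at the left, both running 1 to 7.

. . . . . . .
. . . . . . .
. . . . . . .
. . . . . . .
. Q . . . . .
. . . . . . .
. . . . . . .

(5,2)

Row 1: attacked by (5,2)→{2,6}. Safe: 1, 3, 4, 5, 7. Place at column 7.
Row 2: attacked by (1,7)→{6,7}; (5,2)→{2,5}. Safe: 1, 3, 4. Place at column 4.
Row 3: attacked by (1,7)→{5,7}; (2,4)→{3,4,5}; (5,2)→{2,4}. Safe: 1, 6. Place at column 1.
Row 4: attacked by (1,7)→{4,7}; (2,4)→{2,4,6}; (3,1)→{1,2}; (5,2)→{1,2,3}. Safe: 5. Place at column 5.
Row 6: attacked by (1,7)→{2,7}; (2,4)→{4}; (3,1)→{1,4}; (4,5)→{3,5,7}; (5,2)→{1,2,3}. Safe: 6. Place at column 6.
Row 7: attacked by (1,7)→{1,7}; (2,4)→{4}; (3,1)→{1,5}; (4,5)→{2,5}; (5,2)→{2,4}; (6,6)→{5,6,7}. Safe: 3. Place at column 3.
Columns [7, 4, 1, 5, 2, 6, 3], r−c [-6, -2, 2, -1, 3, 0, 4], r+c [8, 6, 4, 9, 7, 12, 10] are all distinct, so no two queens attack.

(1,7) (2,4) (3,1) (4,5) (5,2) (6,6) (7,3)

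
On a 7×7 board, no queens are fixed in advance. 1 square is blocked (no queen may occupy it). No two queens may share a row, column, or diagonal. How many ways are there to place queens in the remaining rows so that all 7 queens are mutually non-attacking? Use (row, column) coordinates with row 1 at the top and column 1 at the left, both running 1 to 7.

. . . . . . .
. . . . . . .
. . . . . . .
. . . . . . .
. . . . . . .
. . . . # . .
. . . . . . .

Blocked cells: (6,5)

Branch on row 1: col 1 → 3; col 2 → 6; col 3 → 6; col 4 → 5; col 5 → 6; col 6 → 4; col 7 → 4.
Sum: 3 + 6 + 6 + 5 + 6 + 4 + 4 = 34.

34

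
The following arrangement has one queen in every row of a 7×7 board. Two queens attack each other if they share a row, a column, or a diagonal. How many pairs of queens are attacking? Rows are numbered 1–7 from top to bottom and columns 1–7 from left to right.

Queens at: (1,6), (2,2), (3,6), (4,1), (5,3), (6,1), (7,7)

Same column: (1,6)–(3,6) (column 6); (4,1)–(6,1) (column 1).
Same diagonal: (1,6)–(6,1) (|1−6| = |6−1| = 5); (2,2)–(7,7) (|2−7| = |2−7| = 5).
Total attacking pairs: 4.

4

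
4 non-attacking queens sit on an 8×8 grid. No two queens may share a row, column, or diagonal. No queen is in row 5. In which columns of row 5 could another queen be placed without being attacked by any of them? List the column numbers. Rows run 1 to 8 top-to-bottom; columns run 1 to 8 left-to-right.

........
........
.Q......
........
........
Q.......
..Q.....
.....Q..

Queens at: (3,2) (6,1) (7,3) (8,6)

(3,2) attacks row 5 at column 2 and diagonals 4.
(6,1) attacks row 5 at column 1 and diagonals 2.
(7,3) attacks row 5 at column 3 and diagonals 1, 5.
(8,6) attacks row 5 at column 6 and diagonals 3.
Attacked columns: {1, 2, 3, 4, 5, 6}. Safe: {7, 8}.

columns 7, 8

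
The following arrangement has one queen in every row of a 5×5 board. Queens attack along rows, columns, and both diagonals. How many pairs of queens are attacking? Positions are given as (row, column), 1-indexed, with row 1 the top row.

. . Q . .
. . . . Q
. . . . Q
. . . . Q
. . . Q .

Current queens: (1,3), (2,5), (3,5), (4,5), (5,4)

5

Same column: (2,5)–(3,5) (column 5); (2,5)–(4,5) (column 5); (3,5)–(4,5) (column 5).
Same diagonal: (1,3)–(3,5) (|1−3| = |3−5| = 2); (4,5)–(5,4) (|4−5| = |5−4| = 1).
Total attacking pairs: 5.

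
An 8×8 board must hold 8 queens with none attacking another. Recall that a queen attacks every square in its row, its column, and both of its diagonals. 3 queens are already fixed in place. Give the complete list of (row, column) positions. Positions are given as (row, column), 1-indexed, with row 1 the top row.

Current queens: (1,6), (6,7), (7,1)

Row 2: attacked by (1,6)→{5,6,7}; (6,7)→{3,7}; (7,1)→{1,6}. Safe: 2, 4, 8. Place at column 4.
Row 3: attacked by (1,6)→{4,6,8}; (2,4)→{3,4,5}; (6,7)→{4,7}; (7,1)→{1,5}. Safe: 2. Place at column 2.
Row 4: attacked by (1,6)→{3,6}; (2,4)→{2,4,6}; (3,2)→{1,2,3}; (6,7)→{5,7}; (7,1)→{1,4}. Safe: 8. Place at column 8.
Row 5: attacked by (1,6)→{2,6}; (2,4)→{1,4,7}; (3,2)→{2,4}; (4,8)→{7,8}; (6,7)→{6,7,8}; (7,1)→{1,3}. Safe: 5. Place at column 5.
Row 8: attacked by (1,6)→{6}; (2,4)→{4}; (3,2)→{2,7}; (4,8)→{4,8}; (5,5)→{2,5,8}; (6,7)→{5,7}; (7,1)→{1,2}. Safe: 3. Place at column 3.
Columns [6, 4, 2, 8, 5, 7, 1, 3], r−c [-5, -2, 1, -4, 0, -1, 6, 5], r+c [7, 6, 5, 12, 10, 13, 8, 11] are all distinct, so no two queens attack.

(1,6) (2,4) (3,2) (4,8) (5,5) (6,7) (7,1) (8,3)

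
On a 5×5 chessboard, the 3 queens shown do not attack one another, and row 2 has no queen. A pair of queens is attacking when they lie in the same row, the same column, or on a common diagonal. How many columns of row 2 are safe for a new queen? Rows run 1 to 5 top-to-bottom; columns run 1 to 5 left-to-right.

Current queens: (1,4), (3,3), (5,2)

(1,4) attacks row 2 at column 4 and diagonals 3, 5.
(3,3) attacks row 2 at column 3 and diagonals 2, 4.
(5,2) attacks row 2 at column 2 and diagonals 5.
Attacked columns: {2, 3, 4, 5}. Safe: {1}.

1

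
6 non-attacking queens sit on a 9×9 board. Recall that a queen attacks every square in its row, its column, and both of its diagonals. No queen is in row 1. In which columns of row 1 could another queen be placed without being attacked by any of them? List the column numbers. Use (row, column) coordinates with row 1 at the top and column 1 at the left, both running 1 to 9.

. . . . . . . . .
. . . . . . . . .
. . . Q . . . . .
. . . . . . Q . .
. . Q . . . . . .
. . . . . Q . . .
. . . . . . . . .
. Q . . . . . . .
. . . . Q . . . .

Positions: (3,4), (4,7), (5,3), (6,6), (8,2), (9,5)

(3,4) attacks row 1 at column 4 and diagonals 2, 6.
(4,7) attacks row 1 at column 7 and diagonals 4.
(5,3) attacks row 1 at column 3 and diagonals 7.
(6,6) attacks row 1 at column 6 and diagonals 1.
(8,2) attacks row 1 at column 2 and diagonals 9.
(9,5) attacks row 1 at column 5.
Attacked columns: {1, 2, 3, 4, 5, 6, 7, 9}. Safe: {8}.

columns 8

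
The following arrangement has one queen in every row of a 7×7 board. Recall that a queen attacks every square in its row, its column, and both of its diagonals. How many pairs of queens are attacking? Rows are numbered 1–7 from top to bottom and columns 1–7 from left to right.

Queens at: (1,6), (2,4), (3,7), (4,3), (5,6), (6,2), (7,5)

Same column: (1,6)–(5,6) (column 6).
Same diagonal: (1,6)–(4,3) (|1−4| = |6−3| = 3).
Total attacking pairs: 2.

2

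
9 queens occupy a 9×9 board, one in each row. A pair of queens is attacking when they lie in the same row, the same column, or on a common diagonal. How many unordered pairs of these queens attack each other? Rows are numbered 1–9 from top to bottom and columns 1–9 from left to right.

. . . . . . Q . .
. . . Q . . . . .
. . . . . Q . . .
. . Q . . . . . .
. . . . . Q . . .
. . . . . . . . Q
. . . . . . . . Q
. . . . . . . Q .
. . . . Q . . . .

Same column: (3,6)–(5,6) (column 6); (6,9)–(7,9) (column 9).
Same diagonal: (2,4)–(7,9) (|2−7| = |4−9| = 5); (3,6)–(6,9) (|3−6| = |6−9| = 3); (7,9)–(8,8) (|7−8| = |9−8| = 1).
Total attacking pairs: 5.

5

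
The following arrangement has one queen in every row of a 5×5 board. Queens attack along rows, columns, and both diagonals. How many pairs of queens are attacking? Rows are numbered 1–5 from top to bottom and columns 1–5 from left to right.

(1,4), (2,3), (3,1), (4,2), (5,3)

5

Same column: (2,3)–(5,3) (column 3).
Same diagonal: (1,4)–(2,3) (|1−2| = |4−3| = 1); (3,1)–(4,2) (|3−4| = |1−2| = 1); (3,1)–(5,3) (|3−5| = |1−3| = 2); (4,2)–(5,3) (|4−5| = |2−3| = 1).
Total attacking pairs: 5.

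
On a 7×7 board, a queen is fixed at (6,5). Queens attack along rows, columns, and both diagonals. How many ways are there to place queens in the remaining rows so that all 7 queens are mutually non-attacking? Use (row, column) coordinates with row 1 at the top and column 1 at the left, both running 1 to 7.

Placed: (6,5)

6

Branch on row 1: col 1 → 1; col 2 → 1; col 3 → 0; col 4 → 1; col 6 → 3; col 7 → 0.
Sum: 1 + 1 + 0 + 1 + 3 + 0 = 6.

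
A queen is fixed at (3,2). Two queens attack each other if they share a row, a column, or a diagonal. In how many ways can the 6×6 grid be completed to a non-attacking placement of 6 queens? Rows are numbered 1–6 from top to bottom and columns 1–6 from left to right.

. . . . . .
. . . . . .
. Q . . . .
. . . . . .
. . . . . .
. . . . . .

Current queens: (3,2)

Branch on row 1: col 1 → 0; col 3 → 1; col 5 → 0; col 6 → 0.
Sum: 0 + 1 + 0 + 0 = 1.

1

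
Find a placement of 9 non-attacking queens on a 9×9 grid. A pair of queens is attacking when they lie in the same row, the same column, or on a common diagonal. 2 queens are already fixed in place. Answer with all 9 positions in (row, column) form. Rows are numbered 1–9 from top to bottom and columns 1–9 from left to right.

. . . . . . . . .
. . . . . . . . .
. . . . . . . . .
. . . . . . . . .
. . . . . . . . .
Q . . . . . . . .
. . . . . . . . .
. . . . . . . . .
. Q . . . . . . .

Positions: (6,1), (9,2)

Row 1: attacked by (6,1)→{1,6}; (9,2)→{2}. Safe: 3, 4, 5, 7, 8, 9. Place at column 4.
Row 2: attacked by (1,4)→{3,4,5}; (6,1)→{1,5}; (9,2)→{2,9}. Safe: 6, 7, 8. Place at column 7.
Row 3: attacked by (1,4)→{2,4,6}; (2,7)→{6,7,8}; (6,1)→{1,4}; (9,2)→{2,8}. Safe: 3, 5, 9. Place at column 3.
Row 4: attacked by (1,4)→{1,4,7}; (2,7)→{5,7,9}; (3,3)→{2,3,4}; (6,1)→{1,3}; (9,2)→{2,7}. Safe: 6, 8. Place at column 6.
Row 5: attacked by (1,4)→{4,8}; (2,7)→{4,7}; (3,3)→{1,3,5}; (4,6)→{5,6,7}; (6,1)→{1,2}; (9,2)→{2,6}. Safe: 9. Place at column 9.
Row 7: attacked by (1,4)→{4}; (2,7)→{2,7}; (3,3)→{3,7}; (4,6)→{3,6,9}; (5,9)→{7,9}; (6,1)→{1,2}; (9,2)→{2,4}. Safe: 5, 8. Place at column 8.
Row 8: attacked by (1,4)→{4}; (2,7)→{1,7}; (3,3)→{3,8}; (4,6)→{2,6}; (5,9)→{6,9}; (6,1)→{1,3}; (7,8)→{7,8,9}; (9,2)→{1,2,3}. Safe: 5. Place at column 5.
Columns [4, 7, 3, 6, 9, 1, 8, 5, 2], r−c [-3, -5, 0, -2, -4, 5, -1, 3, 7], r+c [5, 9, 6, 10, 14, 7, 15, 13, 11] are all distinct, so no two queens attack.

(1,4) (2,7) (3,3) (4,6) (5,9) (6,1) (7,8) (8,5) (9,2)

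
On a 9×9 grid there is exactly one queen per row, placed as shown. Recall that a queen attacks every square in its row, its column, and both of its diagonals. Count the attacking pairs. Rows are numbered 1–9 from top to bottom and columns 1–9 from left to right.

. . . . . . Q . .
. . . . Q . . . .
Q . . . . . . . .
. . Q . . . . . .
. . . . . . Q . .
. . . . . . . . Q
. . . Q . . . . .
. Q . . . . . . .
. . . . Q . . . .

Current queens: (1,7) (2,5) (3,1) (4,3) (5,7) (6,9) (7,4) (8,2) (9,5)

Same column: (1,7)–(5,7) (column 7); (2,5)–(9,5) (column 5).
Same diagonal: (2,5)–(4,3) (|2−4| = |5−3| = 2); (2,5)–(6,9) (|2−6| = |5−9| = 4).
Total attacking pairs: 4.

4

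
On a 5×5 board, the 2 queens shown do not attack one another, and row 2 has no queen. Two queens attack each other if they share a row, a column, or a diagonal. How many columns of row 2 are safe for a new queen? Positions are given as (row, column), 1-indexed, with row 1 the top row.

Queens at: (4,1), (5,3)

(4,1) attacks row 2 at column 1 and diagonals 3.
(5,3) attacks row 2 at column 3.
Attacked columns: {1, 3}. Safe: {2, 4, 5}.

3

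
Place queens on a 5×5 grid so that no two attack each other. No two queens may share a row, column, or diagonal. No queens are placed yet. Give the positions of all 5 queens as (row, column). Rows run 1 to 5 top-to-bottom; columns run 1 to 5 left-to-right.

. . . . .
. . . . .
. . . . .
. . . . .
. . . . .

(1,4) (2,1) (3,3) (4,5) (5,2)

Row 1: Safe: 1, 2, 3, 4, 5. Place at column 4.
Row 2: attacked by (1,4)→{3,4,5}. Safe: 1, 2. Place at column 1.
Row 3: attacked by (1,4)→{2,4}; (2,1)→{1,2}. Safe: 3, 5. Place at column 3.
Row 4: attacked by (1,4)→{1,4}; (2,1)→{1,3}; (3,3)→{2,3,4}. Safe: 5. Place at column 5.
Row 5: attacked by (1,4)→{4}; (2,1)→{1,4}; (3,3)→{1,3,5}; (4,5)→{4,5}. Safe: 2. Place at column 2.
Columns [4, 1, 3, 5, 2], r−c [-3, 1, 0, -1, 3], r+c [5, 3, 6, 9, 7] are all distinct, so no two queens attack.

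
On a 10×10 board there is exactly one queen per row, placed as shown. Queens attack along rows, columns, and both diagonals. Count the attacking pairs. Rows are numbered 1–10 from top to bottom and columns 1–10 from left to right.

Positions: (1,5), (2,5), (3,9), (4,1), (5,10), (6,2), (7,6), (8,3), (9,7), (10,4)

1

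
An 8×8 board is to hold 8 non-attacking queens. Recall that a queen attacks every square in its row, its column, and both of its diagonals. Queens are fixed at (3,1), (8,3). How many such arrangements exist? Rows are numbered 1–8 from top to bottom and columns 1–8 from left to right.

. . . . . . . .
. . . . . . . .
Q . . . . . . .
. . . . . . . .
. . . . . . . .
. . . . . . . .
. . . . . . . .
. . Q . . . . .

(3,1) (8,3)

4

Branch on row 1: col 2 → 0; col 4 → 2; col 5 → 1; col 6 → 1; col 7 → 0; col 8 → 0.
Sum: 0 + 2 + 1 + 1 + 0 + 0 = 4.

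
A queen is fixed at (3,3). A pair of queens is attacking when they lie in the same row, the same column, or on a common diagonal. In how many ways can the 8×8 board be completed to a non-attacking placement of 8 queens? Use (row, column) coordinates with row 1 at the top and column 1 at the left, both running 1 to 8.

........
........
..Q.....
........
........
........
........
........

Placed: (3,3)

4

Branch on row 1: col 2 → 1; col 4 → 1; col 6 → 0; col 7 → 2; col 8 → 0.
Sum: 1 + 1 + 0 + 2 + 0 = 4.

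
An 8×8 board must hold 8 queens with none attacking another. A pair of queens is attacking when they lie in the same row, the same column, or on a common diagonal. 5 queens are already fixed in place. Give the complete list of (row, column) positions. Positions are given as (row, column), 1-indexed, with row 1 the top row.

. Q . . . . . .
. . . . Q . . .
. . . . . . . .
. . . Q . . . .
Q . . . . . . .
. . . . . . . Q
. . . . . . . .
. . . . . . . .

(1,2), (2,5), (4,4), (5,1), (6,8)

(1,2) (2,5) (3,7) (4,4) (5,1) (6,8) (7,6) (8,3)

Row 3: attacked by (1,2)→{2,4}; (2,5)→{4,5,6}; (4,4)→{3,4,5}; (5,1)→{1,3}; (6,8)→{5,8}. Safe: 7. Place at column 7.
Row 7: attacked by (1,2)→{2,8}; (2,5)→{5}; (3,7)→{3,7}; (4,4)→{1,4,7}; (5,1)→{1,3}; (6,8)→{7,8}. Safe: 6. Place at column 6.
Row 8: attacked by (1,2)→{2}; (2,5)→{5}; (3,7)→{2,7}; (4,4)→{4,8}; (5,1)→{1,4}; (6,8)→{6,8}; (7,6)→{5,6,7}. Safe: 3. Place at column 3.
Columns [2, 5, 7, 4, 1, 8, 6, 3], r−c [-1, -3, -4, 0, 4, -2, 1, 5], r+c [3, 7, 10, 8, 6, 14, 13, 11] are all distinct, so no two queens attack.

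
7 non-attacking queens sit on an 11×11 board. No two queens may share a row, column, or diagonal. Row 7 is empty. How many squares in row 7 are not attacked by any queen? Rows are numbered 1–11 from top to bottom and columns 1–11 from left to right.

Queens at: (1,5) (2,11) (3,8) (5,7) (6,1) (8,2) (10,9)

1

(1,5) attacks row 7 at column 5 and diagonals 11.
(2,11) attacks row 7 at column 11 and diagonals 6.
(3,8) attacks row 7 at column 8 and diagonals 4.
(5,7) attacks row 7 at column 7 and diagonals 5, 9.
(6,1) attacks row 7 at column 1 and diagonals 2.
(8,2) attacks row 7 at column 2 and diagonals 1, 3.
(10,9) attacks row 7 at column 9 and diagonals 6.
Attacked columns: {1, 2, 3, 4, 5, 6, 7, 8, 9, 11}. Safe: {10}.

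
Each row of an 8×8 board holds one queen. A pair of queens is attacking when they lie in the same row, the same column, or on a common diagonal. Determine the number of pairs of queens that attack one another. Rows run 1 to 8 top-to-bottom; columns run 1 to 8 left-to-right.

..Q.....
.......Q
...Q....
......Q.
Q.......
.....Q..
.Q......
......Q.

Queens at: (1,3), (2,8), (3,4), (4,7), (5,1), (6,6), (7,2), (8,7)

Same column: (4,7)–(8,7) (column 7).
Total attacking pairs: 1.

1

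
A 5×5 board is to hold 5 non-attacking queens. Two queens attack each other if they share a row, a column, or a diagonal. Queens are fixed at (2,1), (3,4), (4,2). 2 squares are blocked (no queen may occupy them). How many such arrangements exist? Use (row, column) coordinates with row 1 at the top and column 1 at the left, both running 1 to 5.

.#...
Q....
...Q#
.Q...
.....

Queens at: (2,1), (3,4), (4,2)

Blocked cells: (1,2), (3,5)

1

Branch on row 1: col 3 → 1.
Sum: 1 = 1.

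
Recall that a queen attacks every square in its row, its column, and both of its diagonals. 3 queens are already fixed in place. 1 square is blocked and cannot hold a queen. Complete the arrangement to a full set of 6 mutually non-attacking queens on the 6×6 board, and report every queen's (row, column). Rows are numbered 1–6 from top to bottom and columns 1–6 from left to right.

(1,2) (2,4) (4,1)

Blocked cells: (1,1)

(1,2) (2,4) (3,6) (4,1) (5,3) (6,5)

Row 3: attacked by (1,2)→{2,4}; (2,4)→{3,4,5}; (4,1)→{1,2}. Safe: 6. Place at column 6.
Row 5: attacked by (1,2)→{2,6}; (2,4)→{1,4}; (3,6)→{4,6}; (4,1)→{1,2}. Safe: 3, 5. Place at column 3.
Row 6: attacked by (1,2)→{2}; (2,4)→{4}; (3,6)→{3,6}; (4,1)→{1,3}; (5,3)→{2,3,4}. Safe: 5. Place at column 5.
Columns [2, 4, 6, 1, 3, 5], r−c [-1, -2, -3, 3, 2, 1], r+c [3, 6, 9, 5, 8, 11] are all distinct, so no two queens attack.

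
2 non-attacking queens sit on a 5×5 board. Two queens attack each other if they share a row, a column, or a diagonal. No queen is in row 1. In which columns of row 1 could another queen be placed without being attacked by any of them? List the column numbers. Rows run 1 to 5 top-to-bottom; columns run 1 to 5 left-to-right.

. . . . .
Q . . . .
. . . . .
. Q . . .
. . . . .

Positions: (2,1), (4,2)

(2,1) attacks row 1 at column 1 and diagonals 2.
(4,2) attacks row 1 at column 2 and diagonals 5.
Attacked columns: {1, 2, 5}. Safe: {3, 4}.

columns 3, 4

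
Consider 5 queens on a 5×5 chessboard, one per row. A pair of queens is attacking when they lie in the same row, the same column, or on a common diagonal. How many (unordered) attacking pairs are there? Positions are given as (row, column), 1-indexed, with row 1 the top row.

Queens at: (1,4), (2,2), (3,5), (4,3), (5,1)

0

All columns are distinct and no two queens satisfy |Δrow| = |Δcol|, so no pair attacks.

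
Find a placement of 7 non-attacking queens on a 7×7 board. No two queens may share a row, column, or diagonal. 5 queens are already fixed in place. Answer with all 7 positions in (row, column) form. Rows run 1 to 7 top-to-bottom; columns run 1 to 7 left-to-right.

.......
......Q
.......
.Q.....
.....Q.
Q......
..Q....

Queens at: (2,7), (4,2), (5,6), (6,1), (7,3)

(1,4) (2,7) (3,5) (4,2) (5,6) (6,1) (7,3)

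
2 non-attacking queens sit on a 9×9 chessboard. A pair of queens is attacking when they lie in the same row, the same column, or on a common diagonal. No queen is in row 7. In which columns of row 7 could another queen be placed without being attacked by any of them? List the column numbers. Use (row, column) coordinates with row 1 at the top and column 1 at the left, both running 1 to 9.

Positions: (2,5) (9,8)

(2,5) attacks row 7 at column 5.
(9,8) attacks row 7 at column 8 and diagonals 6.
Attacked columns: {5, 6, 8}. Safe: {1, 2, 3, 4, 7, 9}.

columns 1, 2, 3, 4, 7, 9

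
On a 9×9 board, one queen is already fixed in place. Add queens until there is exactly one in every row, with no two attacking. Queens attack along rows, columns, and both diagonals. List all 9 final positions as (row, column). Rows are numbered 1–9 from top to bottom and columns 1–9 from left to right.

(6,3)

Row 1: attacked by (6,3)→{3,8}. Safe: 1, 2, 4, 5, 6, 7, 9. Place at column 9.
Row 2: attacked by (1,9)→{8,9}; (6,3)→{3,7}. Safe: 1, 2, 4, 5, 6. Place at column 2.
Row 3: attacked by (1,9)→{7,9}; (2,2)→{1,2,3}; (6,3)→{3,6}. Safe: 4, 5, 8. Place at column 5.
Row 4: attacked by (1,9)→{6,9}; (2,2)→{2,4}; (3,5)→{4,5,6}; (6,3)→{1,3,5}. Safe: 7, 8. Place at column 7.
Row 5: attacked by (1,9)→{5,9}; (2,2)→{2,5}; (3,5)→{3,5,7}; (4,7)→{6,7,8}; (6,3)→{2,3,4}. Safe: 1. Place at column 1.
Row 7: attacked by (1,9)→{3,9}; (2,2)→{2,7}; (3,5)→{1,5,9}; (4,7)→{4,7}; (5,1)→{1,3}; (6,3)→{2,3,4}. Safe: 6, 8. Place at column 8.
Row 8: attacked by (1,9)→{2,9}; (2,2)→{2,8}; (3,5)→{5}; (4,7)→{3,7}; (5,1)→{1,4}; (6,3)→{1,3,5}; (7,8)→{7,8,9}. Safe: 6. Place at column 6.
Row 9: attacked by (1,9)→{1,9}; (2,2)→{2,9}; (3,5)→{5}; (4,7)→{2,7}; (5,1)→{1,5}; (6,3)→{3,6}; (7,8)→{6,8}; (8,6)→{5,6,7}. Safe: 4. Place at column 4.
Columns [9, 2, 5, 7, 1, 3, 8, 6, 4], r−c [-8, 0, -2, -3, 4, 3, -1, 2, 5], r+c [10, 4, 8, 11, 6, 9, 15, 14, 13] are all distinct, so no two queens attack.

(1,9) (2,2) (3,5) (4,7) (5,1) (6,3) (7,8) (8,6) (9,4)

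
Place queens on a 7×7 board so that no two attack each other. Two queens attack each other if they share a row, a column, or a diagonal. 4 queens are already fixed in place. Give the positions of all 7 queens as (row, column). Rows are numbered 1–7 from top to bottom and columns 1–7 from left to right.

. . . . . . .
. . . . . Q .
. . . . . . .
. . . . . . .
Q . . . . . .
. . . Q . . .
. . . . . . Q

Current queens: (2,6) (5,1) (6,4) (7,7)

(1,3) (2,6) (3,2) (4,5) (5,1) (6,4) (7,7)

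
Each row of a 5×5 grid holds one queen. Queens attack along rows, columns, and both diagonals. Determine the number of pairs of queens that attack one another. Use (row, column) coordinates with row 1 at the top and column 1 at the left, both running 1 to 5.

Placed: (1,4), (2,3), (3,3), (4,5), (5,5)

Same column: (2,3)–(3,3) (column 3); (4,5)–(5,5) (column 5).
Same diagonal: (1,4)–(2,3) (|1−2| = |4−3| = 1); (2,3)–(4,5) (|2−4| = |3−5| = 2); (3,3)–(5,5) (|3−5| = |3−5| = 2).
Total attacking pairs: 5.

5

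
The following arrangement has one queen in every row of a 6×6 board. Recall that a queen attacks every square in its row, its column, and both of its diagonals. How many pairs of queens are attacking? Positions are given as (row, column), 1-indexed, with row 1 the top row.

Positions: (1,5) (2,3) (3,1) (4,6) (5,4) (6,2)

All columns are distinct and no two queens satisfy |Δrow| = |Δcol|, so no pair attacks.

0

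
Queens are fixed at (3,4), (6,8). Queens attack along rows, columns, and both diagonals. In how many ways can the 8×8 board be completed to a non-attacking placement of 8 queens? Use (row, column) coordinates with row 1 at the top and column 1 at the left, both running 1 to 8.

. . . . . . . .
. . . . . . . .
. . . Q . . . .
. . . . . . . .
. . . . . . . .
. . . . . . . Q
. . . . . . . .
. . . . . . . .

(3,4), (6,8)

Branch on row 1: col 1 → 0; col 5 → 2; col 7 → 0.
Sum: 0 + 2 + 0 = 2.

2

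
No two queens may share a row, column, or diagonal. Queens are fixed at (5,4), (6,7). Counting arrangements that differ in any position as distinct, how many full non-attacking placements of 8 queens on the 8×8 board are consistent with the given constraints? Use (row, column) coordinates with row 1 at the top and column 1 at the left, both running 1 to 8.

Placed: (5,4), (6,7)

2

Branch on row 1: col 1 → 0; col 3 → 1; col 5 → 1; col 6 → 0.
Sum: 0 + 1 + 1 + 0 = 2.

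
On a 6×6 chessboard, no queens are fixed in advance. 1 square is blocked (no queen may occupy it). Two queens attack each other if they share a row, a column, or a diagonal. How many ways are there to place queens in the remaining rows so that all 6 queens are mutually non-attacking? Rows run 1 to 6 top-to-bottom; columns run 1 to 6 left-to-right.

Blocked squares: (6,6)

4

Branch on row 1: col 1 → 0; col 2 → 1; col 3 → 1; col 4 → 1; col 5 → 1; col 6 → 0.
Sum: 0 + 1 + 1 + 1 + 1 + 0 = 4.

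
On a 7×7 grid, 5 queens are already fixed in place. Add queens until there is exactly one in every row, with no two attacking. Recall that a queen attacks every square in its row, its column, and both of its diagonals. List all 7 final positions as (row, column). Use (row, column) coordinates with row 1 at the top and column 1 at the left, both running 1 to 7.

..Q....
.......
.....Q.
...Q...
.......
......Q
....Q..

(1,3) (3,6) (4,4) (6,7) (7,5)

Row 2: attacked by (1,3)→{2,3,4}; (3,6)→{5,6,7}; (4,4)→{2,4,6}; (6,7)→{3,7}; (7,5)→{5}. Safe: 1. Place at column 1.
Row 5: attacked by (1,3)→{3,7}; (2,1)→{1,4}; (3,6)→{4,6}; (4,4)→{3,4,5}; (6,7)→{6,7}; (7,5)→{3,5,7}. Safe: 2. Place at column 2.
Columns [3, 1, 6, 4, 2, 7, 5], r−c [-2, 1, -3, 0, 3, -1, 2], r+c [4, 3, 9, 8, 7, 13, 12] are all distinct, so no two queens attack.

(1,3) (2,1) (3,6) (4,4) (5,2) (6,7) (7,5)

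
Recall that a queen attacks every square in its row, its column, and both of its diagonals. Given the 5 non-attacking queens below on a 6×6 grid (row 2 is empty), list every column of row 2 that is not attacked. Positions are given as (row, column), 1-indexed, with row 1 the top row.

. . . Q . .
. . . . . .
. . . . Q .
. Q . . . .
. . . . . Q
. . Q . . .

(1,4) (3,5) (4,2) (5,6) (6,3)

(1,4) attacks row 2 at column 4 and diagonals 3, 5.
(3,5) attacks row 2 at column 5 and diagonals 4, 6.
(4,2) attacks row 2 at column 2 and diagonals 4.
(5,6) attacks row 2 at column 6 and diagonals 3.
(6,3) attacks row 2 at column 3.
Attacked columns: {2, 3, 4, 5, 6}. Safe: {1}.

columns 1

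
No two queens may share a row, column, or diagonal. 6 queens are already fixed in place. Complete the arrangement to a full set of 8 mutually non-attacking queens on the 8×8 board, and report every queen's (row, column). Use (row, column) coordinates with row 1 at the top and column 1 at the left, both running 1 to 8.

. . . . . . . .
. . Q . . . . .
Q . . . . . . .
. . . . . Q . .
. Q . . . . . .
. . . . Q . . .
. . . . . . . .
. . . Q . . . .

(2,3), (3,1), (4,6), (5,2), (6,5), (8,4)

(1,8) (2,3) (3,1) (4,6) (5,2) (6,5) (7,7) (8,4)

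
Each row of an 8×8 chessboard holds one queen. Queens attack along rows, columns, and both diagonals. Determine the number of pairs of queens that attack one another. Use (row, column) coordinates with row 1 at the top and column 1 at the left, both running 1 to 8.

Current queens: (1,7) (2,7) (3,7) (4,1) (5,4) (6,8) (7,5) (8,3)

4

Same column: (1,7)–(2,7) (column 7); (1,7)–(3,7) (column 7); (2,7)–(3,7) (column 7).
Same diagonal: (2,7)–(5,4) (|2−5| = |7−4| = 3).
Total attacking pairs: 4.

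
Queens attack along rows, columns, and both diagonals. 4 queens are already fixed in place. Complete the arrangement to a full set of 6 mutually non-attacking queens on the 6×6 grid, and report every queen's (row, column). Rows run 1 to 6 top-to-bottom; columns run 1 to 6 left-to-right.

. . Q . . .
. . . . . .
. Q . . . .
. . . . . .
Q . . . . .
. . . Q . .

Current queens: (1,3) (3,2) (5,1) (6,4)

Row 2: attacked by (1,3)→{2,3,4}; (3,2)→{1,2,3}; (5,1)→{1,4}; (6,4)→{4}. Safe: 5, 6. Place at column 6.
Row 4: attacked by (1,3)→{3,6}; (2,6)→{4,6}; (3,2)→{1,2,3}; (5,1)→{1,2}; (6,4)→{2,4,6}. Safe: 5. Place at column 5.
Columns [3, 6, 2, 5, 1, 4], r−c [-2, -4, 1, -1, 4, 2], r+c [4, 8, 5, 9, 6, 10] are all distinct, so no two queens attack.

(1,3) (2,6) (3,2) (4,5) (5,1) (6,4)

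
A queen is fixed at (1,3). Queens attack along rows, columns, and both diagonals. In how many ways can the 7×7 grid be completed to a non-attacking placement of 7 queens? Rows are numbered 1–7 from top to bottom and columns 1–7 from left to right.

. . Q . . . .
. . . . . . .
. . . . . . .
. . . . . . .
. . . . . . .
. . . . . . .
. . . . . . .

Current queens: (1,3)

6

Branch on row 2: col 1 → 2; col 5 → 1; col 6 → 1; col 7 → 2.
Sum: 2 + 1 + 1 + 2 = 6.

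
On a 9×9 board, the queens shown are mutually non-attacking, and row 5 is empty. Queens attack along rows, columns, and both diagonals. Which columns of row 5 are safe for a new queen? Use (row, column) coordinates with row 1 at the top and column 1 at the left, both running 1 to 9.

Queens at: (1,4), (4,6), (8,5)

(1,4) attacks row 5 at column 4 and diagonals 8.
(4,6) attacks row 5 at column 6 and diagonals 5, 7.
(8,5) attacks row 5 at column 5 and diagonals 2, 8.
Attacked columns: {2, 4, 5, 6, 7, 8}. Safe: {1, 3, 9}.

columns 1, 3, 9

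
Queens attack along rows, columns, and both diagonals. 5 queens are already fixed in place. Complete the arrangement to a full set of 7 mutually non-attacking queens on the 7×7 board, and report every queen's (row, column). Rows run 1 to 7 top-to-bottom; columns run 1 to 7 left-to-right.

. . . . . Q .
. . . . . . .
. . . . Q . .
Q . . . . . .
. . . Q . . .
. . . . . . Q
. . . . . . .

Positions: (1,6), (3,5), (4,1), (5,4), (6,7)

(1,6) (2,2) (3,5) (4,1) (5,4) (6,7) (7,3)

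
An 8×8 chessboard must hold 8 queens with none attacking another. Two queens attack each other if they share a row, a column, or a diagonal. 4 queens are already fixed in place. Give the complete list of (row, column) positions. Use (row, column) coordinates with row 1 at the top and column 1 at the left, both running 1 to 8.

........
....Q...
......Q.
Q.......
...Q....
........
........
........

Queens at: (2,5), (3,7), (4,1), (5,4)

(1,3) (2,5) (3,7) (4,1) (5,4) (6,2) (7,8) (8,6)

Row 1: attacked by (2,5)→{4,5,6}; (3,7)→{5,7}; (4,1)→{1,4}; (5,4)→{4,8}. Safe: 2, 3. Place at column 3.
Row 6: attacked by (1,3)→{3,8}; (2,5)→{1,5}; (3,7)→{4,7}; (4,1)→{1,3}; (5,4)→{3,4,5}. Safe: 2, 6. Place at column 2.
Row 7: attacked by (1,3)→{3}; (2,5)→{5}; (3,7)→{3,7}; (4,1)→{1,4}; (5,4)→{2,4,6}; (6,2)→{1,2,3}. Safe: 8. Place at column 8.
Row 8: attacked by (1,3)→{3}; (2,5)→{5}; (3,7)→{2,7}; (4,1)→{1,5}; (5,4)→{1,4,7}; (6,2)→{2,4}; (7,8)→{7,8}. Safe: 6. Place at column 6.
Columns [3, 5, 7, 1, 4, 2, 8, 6], r−c [-2, -3, -4, 3, 1, 4, -1, 2], r+c [4, 7, 10, 5, 9, 8, 15, 14] are all distinct, so no two queens attack.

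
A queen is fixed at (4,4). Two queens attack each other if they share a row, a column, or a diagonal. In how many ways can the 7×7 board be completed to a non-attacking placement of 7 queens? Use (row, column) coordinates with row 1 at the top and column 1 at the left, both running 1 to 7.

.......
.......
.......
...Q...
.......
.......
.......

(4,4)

8

Branch on row 1: col 2 → 2; col 3 → 2; col 5 → 2; col 6 → 2.
Sum: 2 + 2 + 2 + 2 = 8.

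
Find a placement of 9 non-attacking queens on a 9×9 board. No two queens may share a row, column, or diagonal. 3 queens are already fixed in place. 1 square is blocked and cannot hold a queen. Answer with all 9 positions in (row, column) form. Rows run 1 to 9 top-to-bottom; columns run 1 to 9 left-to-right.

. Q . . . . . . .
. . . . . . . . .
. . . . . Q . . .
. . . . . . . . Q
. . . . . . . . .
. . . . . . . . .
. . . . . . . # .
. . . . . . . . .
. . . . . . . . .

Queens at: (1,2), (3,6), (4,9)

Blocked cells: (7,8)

(1,2) (2,8) (3,6) (4,9) (5,3) (6,1) (7,4) (8,7) (9,5)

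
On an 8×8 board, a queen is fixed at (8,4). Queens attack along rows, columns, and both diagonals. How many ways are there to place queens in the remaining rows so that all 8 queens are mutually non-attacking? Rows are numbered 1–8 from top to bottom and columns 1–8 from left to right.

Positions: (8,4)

Branch on row 1: col 1 → 1; col 2 → 3; col 3 → 3; col 5 → 3; col 6 → 4; col 7 → 3; col 8 → 1.
Sum: 1 + 3 + 3 + 3 + 4 + 3 + 1 = 18.

18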